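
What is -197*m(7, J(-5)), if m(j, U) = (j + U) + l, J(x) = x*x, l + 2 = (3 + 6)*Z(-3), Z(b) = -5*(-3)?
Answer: -32505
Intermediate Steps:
Z(b) = 15
l = 133 (l = -2 + (3 + 6)*15 = -2 + 9*15 = -2 + 135 = 133)
J(x) = x²
m(j, U) = 133 + U + j (m(j, U) = (j + U) + 133 = (U + j) + 133 = 133 + U + j)
-197*m(7, J(-5)) = -197*(133 + (-5)² + 7) = -197*(133 + 25 + 7) = -197*165 = -32505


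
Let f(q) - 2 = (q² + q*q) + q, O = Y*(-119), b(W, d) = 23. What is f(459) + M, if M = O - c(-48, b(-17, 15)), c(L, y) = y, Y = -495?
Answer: 480705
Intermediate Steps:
O = 58905 (O = -495*(-119) = 58905)
f(q) = 2 + q + 2*q² (f(q) = 2 + ((q² + q*q) + q) = 2 + ((q² + q²) + q) = 2 + (2*q² + q) = 2 + (q + 2*q²) = 2 + q + 2*q²)
M = 58882 (M = 58905 - 1*23 = 58905 - 23 = 58882)
f(459) + M = (2 + 459 + 2*459²) + 58882 = (2 + 459 + 2*210681) + 58882 = (2 + 459 + 421362) + 58882 = 421823 + 58882 = 480705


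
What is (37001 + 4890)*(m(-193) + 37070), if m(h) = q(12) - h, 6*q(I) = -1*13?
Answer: 9365361415/6 ≈ 1.5609e+9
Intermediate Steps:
q(I) = -13/6 (q(I) = (-1*13)/6 = (⅙)*(-13) = -13/6)
m(h) = -13/6 - h
(37001 + 4890)*(m(-193) + 37070) = (37001 + 4890)*((-13/6 - 1*(-193)) + 37070) = 41891*((-13/6 + 193) + 37070) = 41891*(1145/6 + 37070) = 41891*(223565/6) = 9365361415/6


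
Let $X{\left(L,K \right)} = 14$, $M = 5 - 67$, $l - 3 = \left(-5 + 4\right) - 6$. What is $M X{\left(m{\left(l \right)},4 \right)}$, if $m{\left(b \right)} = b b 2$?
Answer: $-868$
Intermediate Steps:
$l = -4$ ($l = 3 + \left(\left(-5 + 4\right) - 6\right) = 3 - 7 = -4$)
$M = -62$ ($M = 5 - 67 = -62$)
$m{\left(b \right)} = 2 b^{2}$ ($m{\left(b \right)} = b^{2} \cdot 2 = 2 b^{2}$)
$M X{\left(m{\left(l \right)},4 \right)} = \left(-62\right) 14 = -868$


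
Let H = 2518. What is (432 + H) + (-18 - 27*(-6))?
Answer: 3094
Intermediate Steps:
(432 + H) + (-18 - 27*(-6)) = (432 + 2518) + (-18 - 27*(-6)) = 2950 + (-18 + 162) = 2950 + 144 = 3094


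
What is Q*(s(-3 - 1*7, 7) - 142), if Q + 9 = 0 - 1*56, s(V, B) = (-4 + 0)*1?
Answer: 9490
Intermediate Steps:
s(V, B) = -4 (s(V, B) = -4*1 = -4)
Q = -65 (Q = -9 + (0 - 1*56) = -9 + (0 - 56) = -9 - 56 = -65)
Q*(s(-3 - 1*7, 7) - 142) = -65*(-4 - 142) = -65*(-146) = 9490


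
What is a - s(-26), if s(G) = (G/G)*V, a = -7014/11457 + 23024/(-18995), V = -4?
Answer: 157828654/72541905 ≈ 2.1757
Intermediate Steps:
a = -132338966/72541905 (a = -7014*1/11457 + 23024*(-1/18995) = -2338/3819 - 23024/18995 = -132338966/72541905 ≈ -1.8243)
s(G) = -4 (s(G) = (G/G)*(-4) = 1*(-4) = -4)
a - s(-26) = -132338966/72541905 - 1*(-4) = -132338966/72541905 + 4 = 157828654/72541905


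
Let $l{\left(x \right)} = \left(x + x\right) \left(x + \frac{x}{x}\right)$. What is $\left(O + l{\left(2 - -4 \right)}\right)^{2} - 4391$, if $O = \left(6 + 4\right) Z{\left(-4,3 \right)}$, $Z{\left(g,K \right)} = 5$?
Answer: $13565$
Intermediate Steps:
$l{\left(x \right)} = 2 x \left(1 + x\right)$ ($l{\left(x \right)} = 2 x \left(x + 1\right) = 2 x \left(1 + x\right)$)
$O = 50$ ($O = \left(6 + 4\right) 5 = 10 \cdot 5 = 50$)
$\left(O + l{\left(2 - -4 \right)}\right)^{2} - 4391 = \left(50 + 2 \left(2 - -4\right) \left(1 + \left(2 - -4\right)\right)\right)^{2} - 4391 = \left(50 + 2 \left(2 + 4\right) \left(1 + \left(2 + 4\right)\right)\right)^{2} - 4391 = \left(50 + 2 \cdot 6 \left(1 + 6\right)\right)^{2} - 4391 = \left(50 + 2 \cdot 6 \cdot 7\right)^{2} - 4391 = \left(50 + 84\right)^{2} - 4391 = 134^{2} - 4391 = 17956 - 4391 = 13565$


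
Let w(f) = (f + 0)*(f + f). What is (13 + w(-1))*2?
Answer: 30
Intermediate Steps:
w(f) = 2*f² (w(f) = f*(2*f) = 2*f²)
(13 + w(-1))*2 = (13 + 2*(-1)²)*2 = (13 + 2*1)*2 = (13 + 2)*2 = 15*2 = 30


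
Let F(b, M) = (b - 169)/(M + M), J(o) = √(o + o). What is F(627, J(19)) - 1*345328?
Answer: -345328 + 229*√38/38 ≈ -3.4529e+5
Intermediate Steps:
J(o) = √2*√o (J(o) = √(2*o) = √2*√o)
F(b, M) = (-169 + b)/(2*M) (F(b, M) = (-169 + b)/((2*M)) = (-169 + b)*(1/(2*M)) = (-169 + b)/(2*M))
F(627, J(19)) - 1*345328 = (-169 + 627)/(2*((√2*√19))) - 1*345328 = (½)*458/√38 - 345328 = (½)*(√38/38)*458 - 345328 = 229*√38/38 - 345328 = -345328 + 229*√38/38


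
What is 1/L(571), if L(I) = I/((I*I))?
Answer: 571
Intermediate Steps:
L(I) = 1/I (L(I) = I/(I**2) = I/I**2 = 1/I)
1/L(571) = 1/(1/571) = 571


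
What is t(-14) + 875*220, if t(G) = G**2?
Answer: 192696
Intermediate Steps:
t(-14) + 875*220 = (-14)**2 + 875*220 = 196 + 192500 = 192696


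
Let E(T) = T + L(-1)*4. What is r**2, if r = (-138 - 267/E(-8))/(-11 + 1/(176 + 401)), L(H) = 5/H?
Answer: 4307571569961/31573025344 ≈ 136.43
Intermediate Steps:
E(T) = -20 + T (E(T) = T + (5/(-1))*4 = T + (5*(-1))*4 = T - 5*4 = T - 20 = -20 + T)
r = 2075469/177688 (r = (-138 - 267/(-20 - 8))/(-11 + 1/(176 + 401)) = (-138 - 267/(-28))/(-11 + 1/577) = (-138 - 267*(-1/28))/(-11 + 1/577) = (-138 + 267/28)/(-6346/577) = -3597/28*(-577/6346) = 2075469/177688 ≈ 11.680)
r**2 = (2075469/177688)**2 = 4307571569961/31573025344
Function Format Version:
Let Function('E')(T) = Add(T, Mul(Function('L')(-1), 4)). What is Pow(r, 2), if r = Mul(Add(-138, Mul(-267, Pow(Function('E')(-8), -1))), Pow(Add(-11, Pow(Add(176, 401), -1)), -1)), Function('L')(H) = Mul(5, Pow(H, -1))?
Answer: Rational(4307571569961, 31573025344) ≈ 136.43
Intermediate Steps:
Function('E')(T) = Add(-20, T) (Function('E')(T) = Add(T, Mul(Mul(5, Pow(-1, -1)), 4)) = Add(T, Mul(Mul(5, -1), 4)) = Add(T, Mul(-5, 4)) = Add(T, -20) = Add(-20, T))
r = Rational(2075469, 177688) (r = Mul(Add(-138, Mul(-267, Pow(Add(-20, -8), -1))), Pow(Add(-11, Pow(Add(176, 401), -1)), -1)) = Mul(Add(-138, Mul(-267, Pow(-28, -1))), Pow(Add(-11, Pow(577, -1)), -1)) = Mul(Add(-138, Mul(-267, Rational(-1, 28))), Pow(Add(-11, Rational(1, 577)), -1)) = Mul(Add(-138, Rational(267, 28)), Pow(Rational(-6346, 577), -1)) = Mul(Rational(-3597, 28), Rational(-577, 6346)) = Rational(2075469, 177688) ≈ 11.680)
Pow(r, 2) = Pow(Rational(2075469, 177688), 2) = Rational(4307571569961, 31573025344)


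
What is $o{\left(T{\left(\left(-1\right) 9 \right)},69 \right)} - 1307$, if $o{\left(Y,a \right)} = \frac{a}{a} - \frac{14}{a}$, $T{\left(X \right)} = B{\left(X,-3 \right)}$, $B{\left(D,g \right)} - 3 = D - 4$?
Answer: $- \frac{90128}{69} \approx -1306.2$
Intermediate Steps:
$B{\left(D,g \right)} = -1 + D$ ($B{\left(D,g \right)} = 3 + \left(D - 4\right) = 3 + \left(-4 + D\right) = -1 + D$)
$T{\left(X \right)} = -1 + X$
$o{\left(Y,a \right)} = 1 - \frac{14}{a}$
$o{\left(T{\left(\left(-1\right) 9 \right)},69 \right)} - 1307 = \frac{-14 + 69}{69} - 1307 = \frac{1}{69} \cdot 55 - 1307 = \frac{55}{69} - 1307 = - \frac{90128}{69}$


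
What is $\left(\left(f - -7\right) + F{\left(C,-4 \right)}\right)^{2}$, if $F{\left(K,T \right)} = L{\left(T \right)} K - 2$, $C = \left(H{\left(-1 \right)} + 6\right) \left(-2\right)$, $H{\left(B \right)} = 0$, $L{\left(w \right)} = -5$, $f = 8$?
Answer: $5329$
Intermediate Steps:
$C = -12$ ($C = \left(0 + 6\right) \left(-2\right) = 6 \left(-2\right) = -12$)
$F{\left(K,T \right)} = -2 - 5 K$ ($F{\left(K,T \right)} = - 5 K - 2 = -2 - 5 K$)
$\left(\left(f - -7\right) + F{\left(C,-4 \right)}\right)^{2} = \left(\left(8 - -7\right) - -58\right)^{2} = \left(\left(8 + 7\right) + \left(-2 + 60\right)\right)^{2} = \left(15 + 58\right)^{2} = 73^{2} = 5329$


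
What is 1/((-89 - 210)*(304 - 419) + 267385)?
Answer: 1/301770 ≈ 3.3138e-6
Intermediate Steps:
1/((-89 - 210)*(304 - 419) + 267385) = 1/(-299*(-115) + 267385) = 1/(34385 + 267385) = 1/301770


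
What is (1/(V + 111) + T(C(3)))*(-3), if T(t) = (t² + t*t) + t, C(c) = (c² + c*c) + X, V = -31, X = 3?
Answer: -216723/80 ≈ -2709.0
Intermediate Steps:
C(c) = 3 + 2*c² (C(c) = (c² + c*c) + 3 = (c² + c²) + 3 = 2*c² + 3 = 3 + 2*c²)
T(t) = t + 2*t² (T(t) = (t² + t²) + t = 2*t² + t = t + 2*t²)
(1/(V + 111) + T(C(3)))*(-3) = (1/(-31 + 111) + (3 + 2*3²)*(1 + 2*(3 + 2*3²)))*(-3) = (1/80 + (3 + 2*9)*(1 + 2*(3 + 2*9)))*(-3) = (1/80 + (3 + 18)*(1 + 2*(3 + 18)))*(-3) = (1/80 + 21*(1 + 2*21))*(-3) = (1/80 + 21*(1 + 42))*(-3) = (1/80 + 21*43)*(-3) = (1/80 + 903)*(-3) = (72241/80)*(-3) = -216723/80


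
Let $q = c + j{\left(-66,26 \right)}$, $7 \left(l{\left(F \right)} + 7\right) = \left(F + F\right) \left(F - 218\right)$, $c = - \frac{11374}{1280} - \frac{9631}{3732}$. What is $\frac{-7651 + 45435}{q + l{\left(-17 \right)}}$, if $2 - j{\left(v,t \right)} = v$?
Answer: $\frac{157931074560}{4978030523} \approx 31.726$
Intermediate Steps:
$j{\left(v,t \right)} = 2 - v$
$c = - \frac{6846931}{597120}$ ($c = \left(-11374\right) \frac{1}{1280} - \frac{9631}{3732} = - \frac{5687}{640} - \frac{9631}{3732} = - \frac{6846931}{597120} \approx -11.467$)
$l{\left(F \right)} = -7 + \frac{2 F \left(-218 + F\right)}{7}$ ($l{\left(F \right)} = -7 + \frac{\left(F + F\right) \left(F - 218\right)}{7} = -7 + \frac{2 F \left(-218 + F\right)}{7}$)
$q = \frac{33757229}{597120}$ ($q = - \frac{6846931}{597120} + \left(2 - -66\right) = - \frac{6846931}{597120} + \left(2 + 66\right) = - \frac{6846931}{597120} + 68 = \frac{33757229}{597120} \approx 56.533$)
$\frac{-7651 + 45435}{q + l{\left(-17 \right)}} = \frac{-7651 + 45435}{\frac{33757229}{597120} - \left(- \frac{7363}{7} - \frac{578}{7}\right)} = \frac{37784}{\frac{33757229}{597120} + \left(-7 + \frac{7412}{7} + \frac{2}{7} \cdot 289\right)} = \frac{37784}{\frac{33757229}{597120} + \left(-7 + \frac{7412}{7} + \frac{578}{7}\right)} = \frac{37784}{\frac{33757229}{597120} + \frac{7941}{7}} = \frac{37784}{\frac{4978030523}{4179840}} = 37784 \cdot \frac{4179840}{4978030523} = \frac{157931074560}{4978030523}$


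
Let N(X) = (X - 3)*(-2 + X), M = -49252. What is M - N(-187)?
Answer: -85162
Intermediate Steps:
N(X) = (-3 + X)*(-2 + X)
M - N(-187) = -49252 - (6 + (-187)² - 5*(-187)) = -49252 - (6 + 34969 + 935) = -49252 - 1*35910 = -49252 - 35910 = -85162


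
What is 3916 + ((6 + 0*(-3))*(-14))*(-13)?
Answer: 5008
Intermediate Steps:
3916 + ((6 + 0*(-3))*(-14))*(-13) = 3916 + ((6 + 0)*(-14))*(-13) = 3916 + (6*(-14))*(-13) = 3916 - 84*(-13) = 3916 + 1092 = 5008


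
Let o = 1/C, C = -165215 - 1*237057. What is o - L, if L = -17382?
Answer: 6992291903/402272 ≈ 17382.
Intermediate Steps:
C = -402272 (C = -165215 - 237057 = -402272)
o = -1/402272 (o = 1/(-402272) = -1/402272 ≈ -2.4859e-6)
o - L = -1/402272 - 1*(-17382) = -1/402272 + 17382 = 6992291903/402272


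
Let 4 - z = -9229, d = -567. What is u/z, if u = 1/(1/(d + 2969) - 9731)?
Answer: -2402/215810858613 ≈ -1.1130e-8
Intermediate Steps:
z = 9233 (z = 4 - 1*(-9229) = 4 + 9229 = 9233)
u = -2402/23373861 (u = 1/(1/(-567 + 2969) - 9731) = 1/(1/2402 - 9731) = 1/(-23373861/2402) = -2402/23373861 ≈ -0.00010276)
u/z = -2402/23373861/9233 = -2402/23373861*1/9233 = -2402/215810858613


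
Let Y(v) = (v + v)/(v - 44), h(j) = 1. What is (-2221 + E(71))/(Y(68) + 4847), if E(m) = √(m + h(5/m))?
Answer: -6663/14558 + 9*√2/7279 ≈ -0.45594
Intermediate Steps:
E(m) = √(1 + m) (E(m) = √(m + 1) = √(1 + m))
Y(v) = 2*v/(-44 + v) (Y(v) = (2*v)/(-44 + v) = 2*v/(-44 + v))
(-2221 + E(71))/(Y(68) + 4847) = (-2221 + √(1 + 71))/(2*68/(-44 + 68) + 4847) = (-2221 + √72)/(2*68/24 + 4847) = (-2221 + 6*√2)/(2*68*(1/24) + 4847) = (-2221 + 6*√2)/(17/3 + 4847) = (-2221 + 6*√2)/(14558/3) = (-2221 + 6*√2)*(3/14558) = -6663/14558 + 9*√2/7279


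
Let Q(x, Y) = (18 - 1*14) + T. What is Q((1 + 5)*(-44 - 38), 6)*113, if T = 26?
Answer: 3390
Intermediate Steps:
Q(x, Y) = 30 (Q(x, Y) = (18 - 1*14) + 26 = (18 - 14) + 26 = 4 + 26 = 30)
Q((1 + 5)*(-44 - 38), 6)*113 = 30*113 = 3390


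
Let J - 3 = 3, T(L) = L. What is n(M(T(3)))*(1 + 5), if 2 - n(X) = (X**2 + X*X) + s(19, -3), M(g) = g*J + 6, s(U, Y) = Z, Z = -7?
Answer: -6858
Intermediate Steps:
s(U, Y) = -7
J = 6 (J = 3 + 3 = 6)
M(g) = 6 + 6*g (M(g) = g*6 + 6 = 6*g + 6 = 6 + 6*g)
n(X) = 9 - 2*X**2 (n(X) = 2 - ((X**2 + X*X) - 7) = 2 - ((X**2 + X**2) - 7) = 2 - (2*X**2 - 7) = 2 - (-7 + 2*X**2) = 2 + (7 - 2*X**2) = 9 - 2*X**2)
n(M(T(3)))*(1 + 5) = (9 - 2*(6 + 6*3)**2)*(1 + 5) = (9 - 2*(6 + 18)**2)*6 = (9 - 2*24**2)*6 = (9 - 2*576)*6 = (9 - 1152)*6 = -1143*6 = -6858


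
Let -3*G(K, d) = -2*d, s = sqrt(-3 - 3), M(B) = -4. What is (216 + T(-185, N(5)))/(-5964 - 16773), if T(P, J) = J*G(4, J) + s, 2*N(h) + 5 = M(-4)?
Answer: -153/15158 - I*sqrt(6)/22737 ≈ -0.010094 - 0.00010773*I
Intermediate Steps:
N(h) = -9/2 (N(h) = -5/2 + (1/2)*(-4) = -5/2 - 2 = -9/2)
s = I*sqrt(6) (s = sqrt(-6) = I*sqrt(6) ≈ 2.4495*I)
G(K, d) = 2*d/3 (G(K, d) = -(-2)*d/3 = 2*d/3)
T(P, J) = 2*J**2/3 + I*sqrt(6) (T(P, J) = J*(2*J/3) + I*sqrt(6) = 2*J**2/3 + I*sqrt(6))
(216 + T(-185, N(5)))/(-5964 - 16773) = (216 + (2*(-9/2)**2/3 + I*sqrt(6)))/(-5964 - 16773) = (216 + ((2/3)*(81/4) + I*sqrt(6)))/(-22737) = (216 + (27/2 + I*sqrt(6)))*(-1/22737) = (459/2 + I*sqrt(6))*(-1/22737) = -153/15158 - I*sqrt(6)/22737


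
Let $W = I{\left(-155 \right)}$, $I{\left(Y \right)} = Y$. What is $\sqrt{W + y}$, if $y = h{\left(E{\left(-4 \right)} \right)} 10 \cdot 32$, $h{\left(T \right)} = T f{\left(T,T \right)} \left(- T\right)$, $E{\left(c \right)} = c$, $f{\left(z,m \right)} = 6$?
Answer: $5 i \sqrt{1235} \approx 175.71 i$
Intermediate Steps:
$h{\left(T \right)} = - 6 T^{2}$ ($h{\left(T \right)} = T 6 \left(- T\right) = 6 T \left(- T\right) = - 6 T^{2}$)
$W = -155$
$y = -30720$ ($y = - 6 \left(-4\right)^{2} \cdot 10 \cdot 32 = \left(-6\right) 16 \cdot 10 \cdot 32 = \left(-96\right) 10 \cdot 32 = \left(-960\right) 32 = -30720$)
$\sqrt{W + y} = \sqrt{-155 - 30720} = \sqrt{-30875} = 5 i \sqrt{1235}$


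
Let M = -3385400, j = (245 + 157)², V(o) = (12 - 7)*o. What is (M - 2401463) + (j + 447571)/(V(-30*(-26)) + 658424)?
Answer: -3832777640437/662324 ≈ -5.7869e+6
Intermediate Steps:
V(o) = 5*o
j = 161604 (j = 402² = 161604)
(M - 2401463) + (j + 447571)/(V(-30*(-26)) + 658424) = (-3385400 - 2401463) + (161604 + 447571)/(5*(-30*(-26)) + 658424) = -5786863 + 609175/(5*780 + 658424) = -5786863 + 609175/(3900 + 658424) = -5786863 + 609175/662324 = -3832777640437/662324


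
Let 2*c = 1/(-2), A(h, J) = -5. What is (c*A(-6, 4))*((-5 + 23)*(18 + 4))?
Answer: 495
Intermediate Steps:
c = -1/4 (c = (1/2)/(-2) = (1/2)*(-1/2) = -1/4 ≈ -0.25000)
(c*A(-6, 4))*((-5 + 23)*(18 + 4)) = (-1/4*(-5))*((-5 + 23)*(18 + 4)) = 5*(18*22)/4 = (5/4)*396 = 495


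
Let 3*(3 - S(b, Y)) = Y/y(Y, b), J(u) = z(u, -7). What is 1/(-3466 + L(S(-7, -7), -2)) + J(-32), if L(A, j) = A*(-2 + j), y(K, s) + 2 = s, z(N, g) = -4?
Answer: -375539/93878 ≈ -4.0003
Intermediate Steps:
J(u) = -4
y(K, s) = -2 + s
S(b, Y) = 3 - Y/(3*(-2 + b))
1/(-3466 + L(S(-7, -7), -2)) + J(-32) = 1/(-3466 + ((-18 - 1*(-7) + 9*(-7))/(3*(-2 - 7)))*(-2 - 2)) - 4 = 1/(-3466 + ((⅓)*(-18 + 7 - 63)/(-9))*(-4)) - 4 = 1/(-3466 + ((⅓)*(-⅑)*(-74))*(-4)) - 4 = 1/(-3466 + (74/27)*(-4)) - 4 = 1/(-3466 - 296/27) - 4 = 1/(-93878/27) - 4 = -27/93878 - 4 = -375539/93878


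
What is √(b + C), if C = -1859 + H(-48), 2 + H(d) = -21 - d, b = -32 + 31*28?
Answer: I*√998 ≈ 31.591*I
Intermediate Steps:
b = 836 (b = -32 + 868 = 836)
H(d) = -23 - d (H(d) = -2 + (-21 - d) = -23 - d)
C = -1834 (C = -1859 + (-23 - 1*(-48)) = -1859 + (-23 + 48) = -1859 + 25 = -1834)
√(b + C) = √(836 - 1834) = √(-998) = I*√998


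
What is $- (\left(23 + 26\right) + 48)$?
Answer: $-97$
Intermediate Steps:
$- (\left(23 + 26\right) + 48) = - (49 + 48) = \left(-1\right) 97 = -97$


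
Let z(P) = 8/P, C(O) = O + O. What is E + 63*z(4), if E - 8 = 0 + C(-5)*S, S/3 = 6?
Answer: -46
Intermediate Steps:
S = 18 (S = 3*6 = 18)
C(O) = 2*O
E = -172 (E = 8 + (0 + (2*(-5))*18) = 8 + (0 - 10*18) = 8 + (0 - 180) = 8 - 180 = -172)
E + 63*z(4) = -172 + 63*(8/4) = -172 + 63*(8*(¼)) = -172 + 63*2 = -172 + 126 = -46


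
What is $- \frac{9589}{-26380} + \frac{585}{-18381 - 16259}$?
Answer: $\frac{15836533}{45690160} \approx 0.34661$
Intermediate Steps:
$- \frac{9589}{-26380} + \frac{585}{-18381 - 16259} = \left(-9589\right) \left(- \frac{1}{26380}\right) + \frac{585}{-18381 - 16259} = \frac{9589}{26380} + \frac{585}{-34640} = \frac{9589}{26380} + 585 \left(- \frac{1}{34640}\right) = \frac{9589}{26380} - \frac{117}{6928} = \frac{15836533}{45690160}$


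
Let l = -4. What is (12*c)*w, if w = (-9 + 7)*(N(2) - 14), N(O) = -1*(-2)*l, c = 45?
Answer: 23760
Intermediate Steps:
N(O) = -8 (N(O) = -1*(-2)*(-4) = -(-2)*(-4) = -1*8 = -8)
w = 44 (w = (-9 + 7)*(-8 - 14) = -2*(-22) = 44)
(12*c)*w = (12*45)*44 = 540*44 = 23760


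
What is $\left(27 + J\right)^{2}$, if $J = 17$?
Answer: $1936$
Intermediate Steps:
$\left(27 + J\right)^{2} = \left(27 + 17\right)^{2} = 44^{2} = 1936$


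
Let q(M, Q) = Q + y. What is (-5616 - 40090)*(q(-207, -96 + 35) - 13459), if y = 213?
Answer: 608209742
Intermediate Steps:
q(M, Q) = 213 + Q (q(M, Q) = Q + 213 = 213 + Q)
(-5616 - 40090)*(q(-207, -96 + 35) - 13459) = (-5616 - 40090)*((213 + (-96 + 35)) - 13459) = -45706*((213 - 61) - 13459) = -45706*(152 - 13459) = -45706*(-13307) = 608209742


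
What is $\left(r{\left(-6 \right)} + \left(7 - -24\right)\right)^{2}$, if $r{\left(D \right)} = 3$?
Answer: $1156$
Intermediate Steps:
$\left(r{\left(-6 \right)} + \left(7 - -24\right)\right)^{2} = \left(3 + \left(7 - -24\right)\right)^{2} = \left(3 + \left(7 + 24\right)\right)^{2} = \left(3 + 31\right)^{2} = 34^{2} = 1156$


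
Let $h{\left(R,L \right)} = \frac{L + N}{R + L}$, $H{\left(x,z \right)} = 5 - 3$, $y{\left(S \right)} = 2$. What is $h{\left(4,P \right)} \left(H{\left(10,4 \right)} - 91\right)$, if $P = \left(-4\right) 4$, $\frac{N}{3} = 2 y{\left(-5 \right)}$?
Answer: $- \frac{89}{3} \approx -29.667$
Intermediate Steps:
$H{\left(x,z \right)} = 2$
$N = 12$ ($N = 3 \cdot 2 \cdot 2 = 3 \cdot 4 = 12$)
$P = -16$
$h{\left(R,L \right)} = \frac{12 + L}{L + R}$ ($h{\left(R,L \right)} = \frac{L + 12}{R + L} = \frac{12 + L}{L + R}$)
$h{\left(4,P \right)} \left(H{\left(10,4 \right)} - 91\right) = \frac{12 - 16}{-16 + 4} \left(2 - 91\right) = \frac{1}{-12} \left(-4\right) \left(-89\right) = \left(- \frac{1}{12}\right) \left(-4\right) \left(-89\right) = \frac{1}{3} \left(-89\right) = - \frac{89}{3}$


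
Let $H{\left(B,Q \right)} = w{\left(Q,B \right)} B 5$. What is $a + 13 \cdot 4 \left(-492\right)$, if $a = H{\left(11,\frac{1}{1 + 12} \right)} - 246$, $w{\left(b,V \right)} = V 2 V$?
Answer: $-12520$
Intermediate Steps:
$w{\left(b,V \right)} = 2 V^{2}$ ($w{\left(b,V \right)} = 2 V V = 2 V^{2}$)
$H{\left(B,Q \right)} = 10 B^{3}$ ($H{\left(B,Q \right)} = 2 B^{2} B 5 = 2 B^{3} \cdot 5 = 10 B^{3}$)
$a = 13064$ ($a = 10 \cdot 11^{3} - 246 = 10 \cdot 1331 - 246 = 13310 - 246 = 13064$)
$a + 13 \cdot 4 \left(-492\right) = 13064 + 13 \cdot 4 \left(-492\right) = 13064 + 52 \left(-492\right) = 13064 - 25584 = -12520$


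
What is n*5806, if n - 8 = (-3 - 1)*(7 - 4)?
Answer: -23224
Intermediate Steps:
n = -4 (n = 8 + (-3 - 1)*(7 - 4) = 8 - 4*3 = 8 - 12 = -4)
n*5806 = -4*5806 = -23224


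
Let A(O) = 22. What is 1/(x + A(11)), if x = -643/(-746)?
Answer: 746/17055 ≈ 0.043741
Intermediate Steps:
x = 643/746 (x = -643*(-1/746) = 643/746 ≈ 0.86193)
1/(x + A(11)) = 1/(643/746 + 22) = 1/(17055/746) = 746/17055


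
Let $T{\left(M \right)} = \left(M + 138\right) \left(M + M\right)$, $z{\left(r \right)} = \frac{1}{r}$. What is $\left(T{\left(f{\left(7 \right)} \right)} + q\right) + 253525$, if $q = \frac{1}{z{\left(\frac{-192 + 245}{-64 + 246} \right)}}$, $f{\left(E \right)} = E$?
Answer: $\frac{46511063}{182} \approx 2.5556 \cdot 10^{5}$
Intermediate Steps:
$q = \frac{53}{182}$ ($q = \frac{1}{\frac{1}{\left(-192 + 245\right) \frac{1}{-64 + 246}}} = \frac{1}{\frac{1}{53 \cdot \frac{1}{182}}} = \frac{1}{\frac{1}{\frac{53}{182}}} = \frac{1}{\frac{182}{53}} = \frac{53}{182} \approx 0.29121$)
$T{\left(M \right)} = 2 M \left(138 + M\right)$ ($T{\left(M \right)} = \left(138 + M\right) 2 M = 2 M \left(138 + M\right)$)
$\left(T{\left(f{\left(7 \right)} \right)} + q\right) + 253525 = \left(2 \cdot 7 \left(138 + 7\right) + \frac{53}{182}\right) + 253525 = \left(2 \cdot 7 \cdot 145 + \frac{53}{182}\right) + 253525 = \left(2030 + \frac{53}{182}\right) + 253525 = \frac{369513}{182} + 253525 = \frac{46511063}{182}$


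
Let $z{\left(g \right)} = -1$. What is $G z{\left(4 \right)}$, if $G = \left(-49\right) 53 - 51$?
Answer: $2648$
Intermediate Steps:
$G = -2648$ ($G = -2597 - 51 = -2648$)
$G z{\left(4 \right)} = \left(-2648\right) \left(-1\right) = 2648$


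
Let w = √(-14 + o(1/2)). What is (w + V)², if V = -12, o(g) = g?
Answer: 261/2 - 36*I*√6 ≈ 130.5 - 88.182*I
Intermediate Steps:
w = 3*I*√6/2 (w = √(-14 + 1/2) = √(-14 + 1*(½)) = √(-14 + ½) = √(-27/2) = 3*I*√6/2 ≈ 3.6742*I)
(w + V)² = (3*I*√6/2 - 12)² = (-12 + 3*I*√6/2)²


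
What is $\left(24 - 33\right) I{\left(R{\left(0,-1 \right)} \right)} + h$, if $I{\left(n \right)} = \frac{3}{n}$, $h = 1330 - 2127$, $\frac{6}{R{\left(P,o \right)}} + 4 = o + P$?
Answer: $- \frac{1549}{2} \approx -774.5$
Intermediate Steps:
$R{\left(P,o \right)} = \frac{6}{-4 + P + o}$ ($R{\left(P,o \right)} = \frac{6}{-4 + \left(o + P\right)} = \frac{6}{-4 + \left(P + o\right)} = \frac{6}{-4 + P + o}$)
$h = -797$
$\left(24 - 33\right) I{\left(R{\left(0,-1 \right)} \right)} + h = \left(24 - 33\right) \frac{3}{6 \frac{1}{-4 + 0 - 1}} - 797 = - 9 \frac{3}{6 \frac{1}{-5}} - 797 = - 9 \frac{3}{6 \left(- \frac{1}{5}\right)} - 797 = - 9 \frac{3}{- \frac{6}{5}} - 797 = - 9 \cdot 3 \left(- \frac{5}{6}\right) - 797 = \left(-9\right) \left(- \frac{5}{2}\right) - 797 = \frac{45}{2} - 797 = - \frac{1549}{2}$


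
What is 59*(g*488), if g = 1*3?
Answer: 86376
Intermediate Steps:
g = 3
59*(g*488) = 59*(3*488) = 59*1464 = 86376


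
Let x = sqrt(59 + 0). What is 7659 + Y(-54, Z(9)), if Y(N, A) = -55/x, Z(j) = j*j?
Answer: 7659 - 55*sqrt(59)/59 ≈ 7651.8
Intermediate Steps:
x = sqrt(59) ≈ 7.6811
Z(j) = j**2
Y(N, A) = -55*sqrt(59)/59
7659 + Y(-54, Z(9)) = 7659 - 55*sqrt(59)/59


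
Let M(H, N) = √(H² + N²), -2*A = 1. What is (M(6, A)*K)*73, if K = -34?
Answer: -1241*√145 ≈ -14944.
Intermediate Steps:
A = -½ (A = -½*1 = -½ ≈ -0.50000)
(M(6, A)*K)*73 = (√(6² + (-½)²)*(-34))*73 = (√(36 + ¼)*(-34))*73 = (√(145/4)*(-34))*73 = ((√145/2)*(-34))*73 = -17*√145*73 = -1241*√145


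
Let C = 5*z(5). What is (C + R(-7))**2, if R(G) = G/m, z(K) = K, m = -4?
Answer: 11449/16 ≈ 715.56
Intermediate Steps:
R(G) = -G/4 (R(G) = G/(-4) = G*(-1/4) = -G/4)
C = 25 (C = 5*5 = 25)
(C + R(-7))**2 = (25 - 1/4*(-7))**2 = (25 + 7/4)**2 = (107/4)**2 = 11449/16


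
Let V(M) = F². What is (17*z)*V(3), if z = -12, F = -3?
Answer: -1836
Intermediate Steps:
V(M) = 9 (V(M) = (-3)² = 9)
(17*z)*V(3) = (17*(-12))*9 = -204*9 = -1836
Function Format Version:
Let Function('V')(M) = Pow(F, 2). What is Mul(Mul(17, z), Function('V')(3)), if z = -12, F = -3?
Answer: -1836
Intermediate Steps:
Function('V')(M) = 9 (Function('V')(M) = Pow(-3, 2) = 9)
Mul(Mul(17, z), Function('V')(3)) = Mul(Mul(17, -12), 9) = Mul(-204, 9) = -1836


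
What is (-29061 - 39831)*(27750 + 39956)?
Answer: -4664401752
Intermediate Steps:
(-29061 - 39831)*(27750 + 39956) = -68892*67706 = -4664401752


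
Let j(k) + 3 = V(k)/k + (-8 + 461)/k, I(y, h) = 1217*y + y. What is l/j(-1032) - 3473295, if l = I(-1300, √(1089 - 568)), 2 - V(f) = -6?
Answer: -10720441515/3557 ≈ -3.0139e+6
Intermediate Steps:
V(f) = 8 (V(f) = 2 - 1*(-6) = 2 + 6 = 8)
I(y, h) = 1218*y
l = -1583400 (l = 1218*(-1300) = -1583400)
j(k) = -3 + 461/k (j(k) = -3 + (8/k + (-8 + 461)/k) = -3 + (8/k + 453/k) = -3 + 461/k)
l/j(-1032) - 3473295 = -1583400/(-3 + 461/(-1032)) - 3473295 = -1583400/(-3 + 461*(-1/1032)) - 3473295 = -1583400/(-3 - 461/1032) - 3473295 = -1583400/(-3557/1032) - 3473295 = -1583400*(-1032/3557) - 3473295 = 1634068800/3557 - 3473295 = -10720441515/3557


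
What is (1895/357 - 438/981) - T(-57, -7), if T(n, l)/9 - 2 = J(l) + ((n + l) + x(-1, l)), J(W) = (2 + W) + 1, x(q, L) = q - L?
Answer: 21202201/38913 ≈ 544.86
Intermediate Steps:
J(W) = 3 + W
T(n, l) = 36 + 9*l + 9*n (T(n, l) = 18 + 9*((3 + l) + ((n + l) + (-1 - l))) = 18 + 9*((3 + l) + ((l + n) + (-1 - l))) = 18 + 9*((3 + l) + (-1 + n)) = 18 + 9*(2 + l + n) = 18 + (18 + 9*l + 9*n) = 36 + 9*l + 9*n)
(1895/357 - 438/981) - T(-57, -7) = (1895/357 - 438/981) - (36 + 9*(-7) + 9*(-57)) = (1895*(1/357) - 438*1/981) - (36 - 63 - 513) = (1895/357 - 146/327) - 1*(-540) = 189181/38913 + 540 = 21202201/38913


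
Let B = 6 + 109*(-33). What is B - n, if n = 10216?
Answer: -13807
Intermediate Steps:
B = -3591 (B = 6 - 3597 = -3591)
B - n = -3591 - 1*10216 = -3591 - 10216 = -13807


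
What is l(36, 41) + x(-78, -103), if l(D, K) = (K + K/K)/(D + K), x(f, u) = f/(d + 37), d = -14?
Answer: -720/253 ≈ -2.8458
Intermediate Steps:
x(f, u) = f/23 (x(f, u) = f/(-14 + 37) = f/23)
l(D, K) = (1 + K)/(D + K) (l(D, K) = (K + 1)/(D + K) = (1 + K)/(D + K))
l(36, 41) + x(-78, -103) = (1 + 41)/(36 + 41) + (1/23)*(-78) = 42/77 - 78/23 = (1/77)*42 - 78/23 = 6/11 - 78/23 = -720/253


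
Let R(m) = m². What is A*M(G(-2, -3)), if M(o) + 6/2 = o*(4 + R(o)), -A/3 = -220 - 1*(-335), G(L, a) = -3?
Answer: 14490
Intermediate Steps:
A = -345 (A = -3*(-220 - 1*(-335)) = -3*(-220 + 335) = -3*115 = -345)
M(o) = -3 + o*(4 + o²)
A*M(G(-2, -3)) = -345*(-3 + (-3)³ + 4*(-3)) = -345*(-3 - 27 - 12) = -345*(-42) = 14490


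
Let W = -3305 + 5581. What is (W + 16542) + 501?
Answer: 19319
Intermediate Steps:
W = 2276
(W + 16542) + 501 = (2276 + 16542) + 501 = 18818 + 501 = 19319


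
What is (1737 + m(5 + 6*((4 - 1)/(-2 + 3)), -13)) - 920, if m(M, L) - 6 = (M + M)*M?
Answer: 1881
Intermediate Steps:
m(M, L) = 6 + 2*M² (m(M, L) = 6 + (M + M)*M = 6 + (2*M)*M = 6 + 2*M²)
(1737 + m(5 + 6*((4 - 1)/(-2 + 3)), -13)) - 920 = (1737 + (6 + 2*(5 + 6*((4 - 1)/(-2 + 3)))²)) - 920 = (1737 + (6 + 2*(5 + 6*(3/1))²)) - 920 = (1737 + (6 + 2*(5 + 6*(3*1))²)) - 920 = (1737 + (6 + 2*(5 + 6*3)²)) - 920 = (1737 + (6 + 2*(5 + 18)²)) - 920 = (1737 + (6 + 2*23²)) - 920 = (1737 + (6 + 2*529)) - 920 = (1737 + (6 + 1058)) - 920 = (1737 + 1064) - 920 = 2801 - 920 = 1881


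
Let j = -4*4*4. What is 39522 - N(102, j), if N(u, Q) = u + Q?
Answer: 39484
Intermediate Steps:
j = -64 (j = -16*4 = -64)
N(u, Q) = Q + u
39522 - N(102, j) = 39522 - (-64 + 102) = 39522 - 1*38 = 39522 - 38 = 39484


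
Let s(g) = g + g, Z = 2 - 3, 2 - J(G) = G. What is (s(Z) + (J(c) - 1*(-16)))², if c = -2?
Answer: 324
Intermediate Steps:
J(G) = 2 - G
Z = -1
s(g) = 2*g
(s(Z) + (J(c) - 1*(-16)))² = (2*(-1) + ((2 - 1*(-2)) - 1*(-16)))² = (-2 + ((2 + 2) + 16))² = (-2 + (4 + 16))² = (-2 + 20)² = 18² = 324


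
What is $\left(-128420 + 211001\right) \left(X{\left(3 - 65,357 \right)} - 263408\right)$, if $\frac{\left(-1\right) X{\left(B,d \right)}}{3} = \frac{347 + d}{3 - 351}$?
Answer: $- \frac{630807851136}{29} \approx -2.1752 \cdot 10^{10}$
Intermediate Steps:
$X{\left(B,d \right)} = \frac{347}{116} + \frac{d}{116}$ ($X{\left(B,d \right)} = - 3 \frac{347 + d}{3 - 351} = - 3 \frac{347 + d}{-348} = - 3 \left(347 + d\right) \left(- \frac{1}{348}\right) = - 3 \left(- \frac{347}{348} - \frac{d}{348}\right) = \frac{347}{116} + \frac{d}{116}$)
$\left(-128420 + 211001\right) \left(X{\left(3 - 65,357 \right)} - 263408\right) = \left(-128420 + 211001\right) \left(\left(\frac{347}{116} + \frac{1}{116} \cdot 357\right) - 263408\right) = 82581 \left(\left(\frac{347}{116} + \frac{357}{116}\right) - 263408\right) = 82581 \left(\frac{176}{29} - 263408\right) = 82581 \left(- \frac{7638656}{29}\right) = - \frac{630807851136}{29}$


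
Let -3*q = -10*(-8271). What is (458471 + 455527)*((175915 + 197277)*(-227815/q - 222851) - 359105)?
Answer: -69854347622155991546/919 ≈ -7.6011e+16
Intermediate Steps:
q = -27570 (q = -(-10)*(-8271)/3 = -⅓*82710 = -27570)
(458471 + 455527)*((175915 + 197277)*(-227815/q - 222851) - 359105) = (458471 + 455527)*((175915 + 197277)*(-227815/(-27570) - 222851) - 359105) = 913998*(373192*(-227815*(-1/27570) - 222851) - 359105) = 913998*(373192*(45563/5514 - 222851) - 359105) = 913998*(373192*(-1228754851/5514) - 359105) = 913998*(-229280740177196/2757 - 359105) = 913998*(-229281730229681/2757) = -69854347622155991546/919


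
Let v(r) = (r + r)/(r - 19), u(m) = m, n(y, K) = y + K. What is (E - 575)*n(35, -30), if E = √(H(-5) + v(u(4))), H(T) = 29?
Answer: -2875 + √6405/3 ≈ -2848.3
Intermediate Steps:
n(y, K) = K + y
v(r) = 2*r/(-19 + r) (v(r) = (2*r)/(-19 + r) = 2*r/(-19 + r))
E = √6405/15 (E = √(29 + 2*4/(-19 + 4)) = √(29 + 2*4/(-15)) = √(29 + 2*4*(-1/15)) = √(29 - 8/15) = √(427/15) = √6405/15 ≈ 5.3354)
(E - 575)*n(35, -30) = (√6405/15 - 575)*(-30 + 35) = (-575 + √6405/15)*5 = -2875 + √6405/3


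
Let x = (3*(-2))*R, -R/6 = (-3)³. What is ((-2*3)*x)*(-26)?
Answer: -151632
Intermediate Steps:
R = 162 (R = -6*(-3)³ = -6*(-27) = 162)
x = -972 (x = (3*(-2))*162 = -6*162 = -972)
((-2*3)*x)*(-26) = (-2*3*(-972))*(-26) = -6*(-972)*(-26) = 5832*(-26) = -151632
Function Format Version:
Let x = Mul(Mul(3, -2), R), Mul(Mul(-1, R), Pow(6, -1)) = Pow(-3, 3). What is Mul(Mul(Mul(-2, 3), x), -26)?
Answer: -151632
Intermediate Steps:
R = 162 (R = Mul(-6, Pow(-3, 3)) = Mul(-6, -27) = 162)
x = -972 (x = Mul(Mul(3, -2), 162) = Mul(-6, 162) = -972)
Mul(Mul(Mul(-2, 3), x), -26) = Mul(Mul(Mul(-2, 3), -972), -26) = Mul(Mul(-6, -972), -26) = Mul(5832, -26) = -151632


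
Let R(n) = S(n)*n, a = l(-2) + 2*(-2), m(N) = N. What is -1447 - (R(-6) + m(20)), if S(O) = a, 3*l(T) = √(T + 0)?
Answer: -1491 + 2*I*√2 ≈ -1491.0 + 2.8284*I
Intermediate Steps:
l(T) = √T/3 (l(T) = √(T + 0)/3 = √T/3)
a = -4 + I*√2/3 (a = √(-2)/3 + 2*(-2) = (I*√2)/3 - 4 = I*√2/3 - 4 = -4 + I*√2/3 ≈ -4.0 + 0.4714*I)
S(O) = -4 + I*√2/3
R(n) = n*(-4 + I*√2/3) (R(n) = (-4 + I*√2/3)*n = n*(-4 + I*√2/3))
-1447 - (R(-6) + m(20)) = -1447 - ((⅓)*(-6)*(-12 + I*√2) + 20) = -1447 - ((24 - 2*I*√2) + 20) = -1447 - (44 - 2*I*√2) = -1447 + (-44 + 2*I*√2) = -1491 + 2*I*√2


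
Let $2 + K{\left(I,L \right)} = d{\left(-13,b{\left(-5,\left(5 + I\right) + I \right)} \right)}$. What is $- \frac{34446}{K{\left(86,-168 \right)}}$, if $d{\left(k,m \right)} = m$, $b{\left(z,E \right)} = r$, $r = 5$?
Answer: $-11482$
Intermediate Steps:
$b{\left(z,E \right)} = 5$
$K{\left(I,L \right)} = 3$ ($K{\left(I,L \right)} = -2 + 5 = 3$)
$- \frac{34446}{K{\left(86,-168 \right)}} = - \frac{34446}{3} = \left(-34446\right) \frac{1}{3} = -11482$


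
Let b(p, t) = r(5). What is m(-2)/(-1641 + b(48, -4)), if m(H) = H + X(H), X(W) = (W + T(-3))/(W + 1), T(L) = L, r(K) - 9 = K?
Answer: -3/1627 ≈ -0.0018439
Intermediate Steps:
r(K) = 9 + K
b(p, t) = 14 (b(p, t) = 9 + 5 = 14)
X(W) = (-3 + W)/(1 + W) (X(W) = (W - 3)/(W + 1) = (-3 + W)/(1 + W))
m(H) = H + (-3 + H)/(1 + H)
m(-2)/(-1641 + b(48, -4)) = ((-3 - 2 - 2*(1 - 2))/(1 - 2))/(-1641 + 14) = ((-3 - 2 - 2*(-1))/(-1))/(-1627) = -(-1)*(-3 - 2 + 2)/1627 = -(-1)*(-3)/1627 = -1/1627*3 = -3/1627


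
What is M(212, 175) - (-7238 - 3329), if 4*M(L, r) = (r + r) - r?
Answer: 42443/4 ≈ 10611.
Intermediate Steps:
M(L, r) = r/4 (M(L, r) = ((r + r) - r)/4 = (2*r - r)/4 = r/4)
M(212, 175) - (-7238 - 3329) = (¼)*175 - (-7238 - 3329) = 175/4 - 1*(-10567) = 175/4 + 10567 = 42443/4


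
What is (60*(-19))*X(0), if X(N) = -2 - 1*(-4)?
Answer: -2280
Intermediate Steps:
X(N) = 2 (X(N) = -2 + 4 = 2)
(60*(-19))*X(0) = (60*(-19))*2 = -1140*2 = -2280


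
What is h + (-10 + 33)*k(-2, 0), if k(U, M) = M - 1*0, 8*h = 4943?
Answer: 4943/8 ≈ 617.88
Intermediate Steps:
h = 4943/8 (h = (1/8)*4943 = 4943/8 ≈ 617.88)
k(U, M) = M (k(U, M) = M + 0 = M)
h + (-10 + 33)*k(-2, 0) = 4943/8 + (-10 + 33)*0 = 4943/8 + 23*0 = 4943/8 + 0 = 4943/8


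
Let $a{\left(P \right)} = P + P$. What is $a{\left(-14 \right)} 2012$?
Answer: $-56336$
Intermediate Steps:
$a{\left(P \right)} = 2 P$
$a{\left(-14 \right)} 2012 = 2 \left(-14\right) 2012 = \left(-28\right) 2012 = -56336$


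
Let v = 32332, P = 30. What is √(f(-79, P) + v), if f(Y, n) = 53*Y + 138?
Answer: √28283 ≈ 168.18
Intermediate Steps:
f(Y, n) = 138 + 53*Y
√(f(-79, P) + v) = √((138 + 53*(-79)) + 32332) = √((138 - 4187) + 32332) = √(-4049 + 32332) = √28283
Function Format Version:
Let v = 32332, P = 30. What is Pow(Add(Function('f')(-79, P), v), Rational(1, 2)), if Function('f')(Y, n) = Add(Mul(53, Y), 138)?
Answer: Pow(28283, Rational(1, 2)) ≈ 168.18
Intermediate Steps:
Function('f')(Y, n) = Add(138, Mul(53, Y))
Pow(Add(Function('f')(-79, P), v), Rational(1, 2)) = Pow(Add(Add(138, Mul(53, -79)), 32332), Rational(1, 2)) = Pow(Add(Add(138, -4187), 32332), Rational(1, 2)) = Pow(Add(-4049, 32332), Rational(1, 2)) = Pow(28283, Rational(1, 2))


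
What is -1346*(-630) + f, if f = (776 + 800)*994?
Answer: 2414524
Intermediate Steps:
f = 1566544 (f = 1576*994 = 1566544)
-1346*(-630) + f = -1346*(-630) + 1566544 = 847980 + 1566544 = 2414524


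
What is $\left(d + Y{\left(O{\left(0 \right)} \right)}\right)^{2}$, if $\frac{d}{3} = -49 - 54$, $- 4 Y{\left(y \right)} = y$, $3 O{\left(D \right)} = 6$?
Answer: $\frac{383161}{4} \approx 95790.0$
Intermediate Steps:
$O{\left(D \right)} = 2$ ($O{\left(D \right)} = \frac{1}{3} \cdot 6 = 2$)
$Y{\left(y \right)} = - \frac{y}{4}$
$d = -309$ ($d = 3 \left(-49 - 54\right) = 3 \left(-103\right) = -309$)
$\left(d + Y{\left(O{\left(0 \right)} \right)}\right)^{2} = \left(-309 - \frac{1}{2}\right)^{2} = \left(- \frac{619}{2}\right)^{2} = \frac{383161}{4}$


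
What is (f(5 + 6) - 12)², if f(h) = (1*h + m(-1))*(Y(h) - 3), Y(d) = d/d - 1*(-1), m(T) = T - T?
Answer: 529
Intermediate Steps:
m(T) = 0
Y(d) = 2 (Y(d) = 1 + 1 = 2)
f(h) = -h (f(h) = (1*h + 0)*(2 - 3) = (h + 0)*(-1) = h*(-1) = -h)
(f(5 + 6) - 12)² = (-(5 + 6) - 12)² = (-1*11 - 12)² = (-11 - 12)² = (-23)² = 529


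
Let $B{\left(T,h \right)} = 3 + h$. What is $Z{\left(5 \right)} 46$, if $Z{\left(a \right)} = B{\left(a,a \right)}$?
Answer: $368$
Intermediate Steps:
$Z{\left(a \right)} = 3 + a$
$Z{\left(5 \right)} 46 = \left(3 + 5\right) 46 = 8 \cdot 46 = 368$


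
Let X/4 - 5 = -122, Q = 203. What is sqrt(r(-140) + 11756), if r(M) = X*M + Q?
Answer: sqrt(77479) ≈ 278.35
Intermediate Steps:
X = -468 (X = 20 + 4*(-122) = 20 - 488 = -468)
r(M) = 203 - 468*M (r(M) = -468*M + 203 = 203 - 468*M)
sqrt(r(-140) + 11756) = sqrt((203 - 468*(-140)) + 11756) = sqrt((203 + 65520) + 11756) = sqrt(65723 + 11756) = sqrt(77479)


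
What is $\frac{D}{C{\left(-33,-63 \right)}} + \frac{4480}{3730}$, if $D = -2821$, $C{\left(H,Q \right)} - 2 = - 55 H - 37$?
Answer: $- \frac{254793}{663940} \approx -0.38376$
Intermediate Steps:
$C{\left(H,Q \right)} = -35 - 55 H$ ($C{\left(H,Q \right)} = 2 - \left(37 + 55 H\right) = -35 - 55 H$)
$\frac{D}{C{\left(-33,-63 \right)}} + \frac{4480}{3730} = - \frac{2821}{-35 - -1815} + \frac{4480}{3730} = - \frac{2821}{-35 + 1815} + 4480 \cdot \frac{1}{3730} = - \frac{2821}{1780} + \frac{448}{373} = - \frac{254793}{663940}$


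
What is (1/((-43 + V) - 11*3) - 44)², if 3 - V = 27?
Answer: 19368801/10000 ≈ 1936.9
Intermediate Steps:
V = -24 (V = 3 - 1*27 = 3 - 27 = -24)
(1/((-43 + V) - 11*3) - 44)² = (1/((-43 - 24) - 11*3) - 44)² = (1/(-67 - 33) - 44)² = (1/(-100) - 44)² = (-1/100 - 44)² = (-4401/100)² = 19368801/10000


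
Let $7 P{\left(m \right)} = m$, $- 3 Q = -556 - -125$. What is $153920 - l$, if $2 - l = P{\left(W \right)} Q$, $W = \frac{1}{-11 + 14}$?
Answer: $\frac{9697265}{63} \approx 1.5392 \cdot 10^{5}$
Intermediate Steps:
$Q = \frac{431}{3}$ ($Q = - \frac{-556 - -125}{3} = - \frac{-556 + 125}{3} = \left(- \frac{1}{3}\right) \left(-431\right) = \frac{431}{3} \approx 143.67$)
$W = \frac{1}{3} \approx 0.33333$
$P{\left(m \right)} = \frac{m}{7}$
$l = - \frac{305}{63}$ ($l = 2 - \frac{1}{7} \cdot \frac{1}{3} \cdot \frac{431}{3} = 2 - \frac{1}{21} \cdot \frac{431}{3} = 2 - \frac{431}{63} = - \frac{305}{63} \approx -4.8413$)
$153920 - l = 153920 - - \frac{305}{63} = 153920 + \frac{305}{63} = \frac{9697265}{63}$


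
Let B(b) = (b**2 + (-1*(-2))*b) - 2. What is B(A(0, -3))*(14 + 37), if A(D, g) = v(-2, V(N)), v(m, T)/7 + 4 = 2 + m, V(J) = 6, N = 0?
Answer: 37026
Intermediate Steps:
v(m, T) = -14 + 7*m (v(m, T) = -28 + 7*(2 + m) = -28 + (14 + 7*m) = -14 + 7*m)
A(D, g) = -28 (A(D, g) = -14 + 7*(-2) = -14 - 14 = -28)
B(b) = -2 + b**2 + 2*b (B(b) = (b**2 + 2*b) - 2 = -2 + b**2 + 2*b)
B(A(0, -3))*(14 + 37) = (-2 + (-28)**2 + 2*(-28))*(14 + 37) = (-2 + 784 - 56)*51 = 726*51 = 37026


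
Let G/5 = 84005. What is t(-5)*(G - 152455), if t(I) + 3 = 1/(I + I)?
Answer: -829467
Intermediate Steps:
G = 420025 (G = 5*84005 = 420025)
t(I) = -3 + 1/(2*I) (t(I) = -3 + 1/(I + I) = -3 + 1/(2*I))
t(-5)*(G - 152455) = (-3 + (½)/(-5))*(420025 - 152455) = (-3 + (½)*(-⅕))*267570 = (-3 - ⅒)*267570 = -31/10*267570 = -829467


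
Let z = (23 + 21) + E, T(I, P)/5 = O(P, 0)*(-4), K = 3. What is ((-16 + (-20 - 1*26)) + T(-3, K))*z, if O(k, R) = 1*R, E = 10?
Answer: -3348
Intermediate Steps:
O(k, R) = R
T(I, P) = 0 (T(I, P) = 5*(0*(-4)) = 5*0 = 0)
z = 54 (z = (23 + 21) + 10 = 44 + 10 = 54)
((-16 + (-20 - 1*26)) + T(-3, K))*z = ((-16 + (-20 - 1*26)) + 0)*54 = ((-16 + (-20 - 26)) + 0)*54 = ((-16 - 46) + 0)*54 = (-62 + 0)*54 = -62*54 = -3348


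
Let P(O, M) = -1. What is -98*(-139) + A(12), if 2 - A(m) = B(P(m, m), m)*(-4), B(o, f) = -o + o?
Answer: 13624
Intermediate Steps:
B(o, f) = 0
A(m) = 2 (A(m) = 2 - 0*(-4) = 2 - 1*0 = 2 + 0 = 2)
-98*(-139) + A(12) = -98*(-139) + 2 = 13622 + 2 = 13624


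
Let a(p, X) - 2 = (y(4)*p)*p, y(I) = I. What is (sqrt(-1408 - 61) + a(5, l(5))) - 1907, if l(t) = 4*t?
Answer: -1805 + I*sqrt(1469) ≈ -1805.0 + 38.328*I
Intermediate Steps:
a(p, X) = 2 + 4*p**2 (a(p, X) = 2 + (4*p)*p = 2 + 4*p**2)
(sqrt(-1408 - 61) + a(5, l(5))) - 1907 = (sqrt(-1408 - 61) + (2 + 4*5**2)) - 1907 = (sqrt(-1469) + (2 + 4*25)) - 1907 = (I*sqrt(1469) + (2 + 100)) - 1907 = (I*sqrt(1469) + 102) - 1907 = (102 + I*sqrt(1469)) - 1907 = -1805 + I*sqrt(1469)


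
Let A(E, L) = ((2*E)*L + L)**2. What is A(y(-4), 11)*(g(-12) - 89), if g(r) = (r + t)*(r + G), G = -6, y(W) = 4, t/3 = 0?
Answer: 1244727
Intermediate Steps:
t = 0 (t = 3*0 = 0)
A(E, L) = (L + 2*E*L)**2 (A(E, L) = (2*E*L + L)**2 = (L + 2*E*L)**2)
g(r) = r*(-6 + r) (g(r) = (r + 0)*(r - 6) = r*(-6 + r))
A(y(-4), 11)*(g(-12) - 89) = (11**2*(1 + 2*4)**2)*(-12*(-6 - 12) - 89) = (121*(1 + 8)**2)*(-12*(-18) - 89) = (121*9**2)*(216 - 89) = (121*81)*127 = 9801*127 = 1244727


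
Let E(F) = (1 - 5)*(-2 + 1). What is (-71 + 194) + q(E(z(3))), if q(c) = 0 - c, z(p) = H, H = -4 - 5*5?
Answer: 119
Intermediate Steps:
H = -29 (H = -4 - 25 = -29)
z(p) = -29
E(F) = 4 (E(F) = -4*(-1) = 4)
q(c) = -c
(-71 + 194) + q(E(z(3))) = (-71 + 194) - 1*4 = 123 - 4 = 119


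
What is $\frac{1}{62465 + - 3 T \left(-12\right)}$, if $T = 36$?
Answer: $\frac{1}{63761} \approx 1.5684 \cdot 10^{-5}$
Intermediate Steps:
$\frac{1}{62465 + - 3 T \left(-12\right)} = \frac{1}{62465 + \left(-3\right) 36 \left(-12\right)} = \frac{1}{62465 - -1296} = \frac{1}{62465 + 1296} = \frac{1}{63761}$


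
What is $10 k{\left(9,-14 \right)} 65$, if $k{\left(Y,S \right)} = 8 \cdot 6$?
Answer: $31200$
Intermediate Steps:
$k{\left(Y,S \right)} = 48$
$10 k{\left(9,-14 \right)} 65 = 10 \cdot 48 \cdot 65 = 480 \cdot 65 = 31200$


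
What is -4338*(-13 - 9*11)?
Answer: 485856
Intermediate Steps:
-4338*(-13 - 9*11) = -4338*(-13 - 99) = -4338*(-112) = 485856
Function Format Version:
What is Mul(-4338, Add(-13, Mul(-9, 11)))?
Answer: 485856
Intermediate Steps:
Mul(-4338, Add(-13, Mul(-9, 11))) = Mul(-4338, Add(-13, -99)) = Mul(-4338, -112) = 485856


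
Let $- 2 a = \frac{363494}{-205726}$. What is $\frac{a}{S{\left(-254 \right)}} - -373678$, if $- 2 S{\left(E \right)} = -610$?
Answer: $\frac{23446960651287}{62746430} \approx 3.7368 \cdot 10^{5}$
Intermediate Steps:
$a = \frac{181747}{205726}$ ($a = - \frac{363494 \frac{1}{-205726}}{2} = - \frac{363494 \left(- \frac{1}{205726}\right)}{2} = \left(- \frac{1}{2}\right) \left(- \frac{181747}{102863}\right) = \frac{181747}{205726} \approx 0.88344$)
$S{\left(E \right)} = 305$ ($S{\left(E \right)} = \left(- \frac{1}{2}\right) \left(-610\right) = 305$)
$\frac{a}{S{\left(-254 \right)}} - -373678 = \frac{181747}{205726 \cdot 305} - -373678 = \frac{181747}{205726} \cdot \frac{1}{305} + 373678 = \frac{181747}{62746430} + 373678 = \frac{23446960651287}{62746430}$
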